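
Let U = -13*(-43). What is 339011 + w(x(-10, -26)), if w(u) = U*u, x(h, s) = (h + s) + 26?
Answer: 333421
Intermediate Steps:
U = 559
x(h, s) = 26 + h + s
w(u) = 559*u
339011 + w(x(-10, -26)) = 339011 + 559*(26 - 10 - 26) = 339011 + 559*(-10) = 339011 - 5590 = 333421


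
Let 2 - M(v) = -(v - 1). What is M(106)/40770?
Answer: 107/40770 ≈ 0.0026245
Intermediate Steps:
M(v) = 1 + v (M(v) = 2 - (-1)*(v - 1) = 2 - (-1)*(-1 + v) = 2 - (1 - v) = 2 + (-1 + v) = 1 + v)
M(106)/40770 = (1 + 106)/40770 = 107*(1/40770) = 107/40770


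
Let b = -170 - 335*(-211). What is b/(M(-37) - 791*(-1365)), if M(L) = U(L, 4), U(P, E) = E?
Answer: 70515/1079719 ≈ 0.065309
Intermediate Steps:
M(L) = 4
b = 70515 (b = -170 + 70685 = 70515)
b/(M(-37) - 791*(-1365)) = 70515/(4 - 791*(-1365)) = 70515/(4 + 1079715) = 70515/1079719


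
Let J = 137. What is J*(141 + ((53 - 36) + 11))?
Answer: 23153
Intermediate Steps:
J*(141 + ((53 - 36) + 11)) = 137*(141 + ((53 - 36) + 11)) = 137*(141 + (17 + 11)) = 137*(141 + 28) = 137*169 = 23153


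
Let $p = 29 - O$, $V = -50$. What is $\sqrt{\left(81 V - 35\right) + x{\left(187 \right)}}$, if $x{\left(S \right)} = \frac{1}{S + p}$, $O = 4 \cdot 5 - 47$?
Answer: $\frac{i \sqrt{2977962}}{27} \approx 63.914 i$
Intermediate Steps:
$O = -27$ ($O = 20 - 47 = -27$)
$p = 56$ ($p = 29 - -27 = 29 + 27 = 56$)
$x{\left(S \right)} = \frac{1}{56 + S}$ ($x{\left(S \right)} = \frac{1}{S + 56} = \frac{1}{56 + S}$)
$\sqrt{\left(81 V - 35\right) + x{\left(187 \right)}} = \sqrt{\left(81 \left(-50\right) - 35\right) + \frac{1}{56 + 187}} = \sqrt{\left(-4050 - 35\right) + \frac{1}{243}} = \sqrt{-4085 + \frac{1}{243}} = \sqrt{- \frac{992654}{243}} = \frac{i \sqrt{2977962}}{27}$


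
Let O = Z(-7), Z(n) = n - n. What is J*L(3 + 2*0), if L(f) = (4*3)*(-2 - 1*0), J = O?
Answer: 0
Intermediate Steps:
Z(n) = 0
O = 0
J = 0
L(f) = -24 (L(f) = 12*(-2 + 0) = 12*(-2) = -24)
J*L(3 + 2*0) = 0*(-24) = 0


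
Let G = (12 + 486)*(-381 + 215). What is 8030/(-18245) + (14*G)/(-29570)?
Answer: 2087844014/53950465 ≈ 38.699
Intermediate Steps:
G = -82668 (G = 498*(-166) = -82668)
8030/(-18245) + (14*G)/(-29570) = 8030/(-18245) + (14*(-82668))/(-29570) = 8030*(-1/18245) - 1157352*(-1/29570) = -1606/3649 + 578676/14785 = 2087844014/53950465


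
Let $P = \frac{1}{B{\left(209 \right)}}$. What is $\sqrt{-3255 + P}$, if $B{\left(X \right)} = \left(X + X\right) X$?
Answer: $\frac{i \sqrt{568726618}}{418} \approx 57.053 i$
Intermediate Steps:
$B{\left(X \right)} = 2 X^{2}$ ($B{\left(X \right)} = 2 X X = 2 X^{2}$)
$P = \frac{1}{87362}$ ($P = \frac{1}{2 \cdot 209^{2}} = \frac{1}{2 \cdot 43681} = \frac{1}{87362} \approx 1.1447 \cdot 10^{-5}$)
$\sqrt{-3255 + P} = \sqrt{-3255 + \frac{1}{87362}} = \sqrt{- \frac{284363309}{87362}} = \frac{i \sqrt{568726618}}{418}$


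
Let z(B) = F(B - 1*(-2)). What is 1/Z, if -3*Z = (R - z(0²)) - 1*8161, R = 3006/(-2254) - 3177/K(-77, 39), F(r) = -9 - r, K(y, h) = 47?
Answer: 158907/435348470 ≈ 0.00036501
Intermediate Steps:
z(B) = -11 - B (z(B) = -9 - (B - 1*(-2)) = -9 - (B + 2) = -9 - (2 + B) = -9 + (-2 - B) = -11 - B)
R = -3651120/52969 (R = 3006/(-2254) - 3177/47 = 3006*(-1/2254) - 3177*1/47 = -1503/1127 - 3177/47 = -3651120/52969 ≈ -68.929)
Z = 435348470/158907 (Z = -((-3651120/52969 - (-11 - 1*0²)) - 1*8161)/3 = -((-3651120/52969 - (-11 - 1*0)) - 8161)/3 = -((-3651120/52969 - (-11 + 0)) - 8161)/3 = -((-3651120/52969 - 1*(-11)) - 8161)/3 = -((-3651120/52969 + 11) - 8161)/3 = -(-3068461/52969 - 8161)/3 = -⅓*(-435348470/52969) = 435348470/158907 ≈ 2739.6)
1/Z = 1/(435348470/158907) = 158907/435348470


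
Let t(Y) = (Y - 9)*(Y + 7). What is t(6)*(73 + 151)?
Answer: -8736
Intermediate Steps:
t(Y) = (-9 + Y)*(7 + Y)
t(6)*(73 + 151) = (-63 + 6² - 2*6)*(73 + 151) = (-63 + 36 - 12)*224 = -39*224 = -8736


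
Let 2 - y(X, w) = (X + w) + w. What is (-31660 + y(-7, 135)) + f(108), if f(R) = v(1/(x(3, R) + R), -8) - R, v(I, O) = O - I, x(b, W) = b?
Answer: -3556108/111 ≈ -32037.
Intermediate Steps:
y(X, w) = 2 - X - 2*w (y(X, w) = 2 - ((X + w) + w) = 2 - (X + 2*w) = 2 + (-X - 2*w) = 2 - X - 2*w)
f(R) = -8 - R - 1/(3 + R) (f(R) = (-8 - 1/(3 + R)) - R = -8 - R - 1/(3 + R))
(-31660 + y(-7, 135)) + f(108) = (-31660 + (2 - 1*(-7) - 2*135)) + (-1 + (-8 - 1*108)*(3 + 108))/(3 + 108) = (-31660 + (2 + 7 - 270)) + (-1 + (-8 - 108)*111)/111 = (-31660 - 261) + (-1 - 116*111)/111 = -31921 + (-1 - 12876)/111 = -31921 + (1/111)*(-12877) = -31921 - 12877/111 = -3556108/111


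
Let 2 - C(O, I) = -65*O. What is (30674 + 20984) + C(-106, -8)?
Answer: 44770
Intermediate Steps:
C(O, I) = 2 + 65*O (C(O, I) = 2 - (-65)*O = 2 + 65*O)
(30674 + 20984) + C(-106, -8) = (30674 + 20984) + (2 + 65*(-106)) = 51658 + (2 - 6890) = 51658 - 6888 = 44770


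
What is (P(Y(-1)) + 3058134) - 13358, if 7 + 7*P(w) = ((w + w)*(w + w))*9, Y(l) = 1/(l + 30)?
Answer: 17924590461/5887 ≈ 3.0448e+6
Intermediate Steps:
Y(l) = 1/(30 + l)
P(w) = -1 + 36*w**2/7 (P(w) = -1 + (((w + w)*(w + w))*9)/7 = -1 + (((2*w)*(2*w))*9)/7 = -1 + ((4*w**2)*9)/7 = -1 + (36*w**2)/7 = -1 + 36*w**2/7)
(P(Y(-1)) + 3058134) - 13358 = ((-1 + 36*(1/(30 - 1))**2/7) + 3058134) - 13358 = ((-1 + 36*(1/29)**2/7) + 3058134) - 13358 = ((-1 + (36/7)*(1/841)) + 3058134) - 13358 = ((-1 + 36/5887) + 3058134) - 13358 = (-5851/5887 + 3058134) - 13358 = 18003229007/5887 - 13358 = 17924590461/5887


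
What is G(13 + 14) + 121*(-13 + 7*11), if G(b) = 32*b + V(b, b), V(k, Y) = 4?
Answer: 8612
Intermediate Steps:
G(b) = 4 + 32*b (G(b) = 32*b + 4 = 4 + 32*b)
G(13 + 14) + 121*(-13 + 7*11) = (4 + 32*(13 + 14)) + 121*(-13 + 7*11) = (4 + 32*27) + 121*(-13 + 77) = (4 + 864) + 121*64 = 868 + 7744 = 8612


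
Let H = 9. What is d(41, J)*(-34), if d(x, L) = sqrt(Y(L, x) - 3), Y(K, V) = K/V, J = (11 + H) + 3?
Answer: -340*I*sqrt(41)/41 ≈ -53.099*I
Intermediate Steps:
J = 23 (J = (11 + 9) + 3 = 20 + 3 = 23)
d(x, L) = sqrt(-3 + L/x) (d(x, L) = sqrt(L/x - 3) = sqrt(-3 + L/x))
d(41, J)*(-34) = sqrt(-3 + 23/41)*(-34) = sqrt(-100/41)*(-34) = (10*I*sqrt(41)/41)*(-34) = -340*I*sqrt(41)/41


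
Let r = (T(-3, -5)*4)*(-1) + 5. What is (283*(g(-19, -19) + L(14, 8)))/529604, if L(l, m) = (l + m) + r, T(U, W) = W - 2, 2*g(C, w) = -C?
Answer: 36507/1059208 ≈ 0.034466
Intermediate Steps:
g(C, w) = -C/2 (g(C, w) = (-C)/2 = -C/2)
T(U, W) = -2 + W
r = 33 (r = ((-2 - 5)*4)*(-1) + 5 = -7*4*(-1) + 5 = -28*(-1) + 5 = 28 + 5 = 33)
L(l, m) = 33 + l + m (L(l, m) = (l + m) + 33 = 33 + l + m)
(283*(g(-19, -19) + L(14, 8)))/529604 = (283*(-½*(-19) + (33 + 14 + 8)))/529604 = (283*(19/2 + 55))*(1/529604) = (283*(129/2))*(1/529604) = (36507/2)*(1/529604) = 36507/1059208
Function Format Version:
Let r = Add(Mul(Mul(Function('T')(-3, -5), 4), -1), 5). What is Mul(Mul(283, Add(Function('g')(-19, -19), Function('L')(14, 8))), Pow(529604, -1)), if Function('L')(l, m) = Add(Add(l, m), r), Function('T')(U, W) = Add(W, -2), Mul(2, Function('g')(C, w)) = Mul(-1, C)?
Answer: Rational(36507, 1059208) ≈ 0.034466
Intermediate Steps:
Function('g')(C, w) = Mul(Rational(-1, 2), C) (Function('g')(C, w) = Mul(Rational(1, 2), Mul(-1, C)) = Mul(Rational(-1, 2), C))
Function('T')(U, W) = Add(-2, W)
r = 33 (r = Add(Mul(Mul(Add(-2, -5), 4), -1), 5) = Add(Mul(Mul(-7, 4), -1), 5) = Add(Mul(-28, -1), 5) = Add(28, 5) = 33)
Function('L')(l, m) = Add(33, l, m) (Function('L')(l, m) = Add(Add(l, m), 33) = Add(33, l, m))
Mul(Mul(283, Add(Function('g')(-19, -19), Function('L')(14, 8))), Pow(529604, -1)) = Mul(Mul(283, Add(Mul(Rational(-1, 2), -19), Add(33, 14, 8))), Pow(529604, -1)) = Mul(Mul(283, Add(Rational(19, 2), 55)), Rational(1, 529604)) = Mul(Mul(283, Rational(129, 2)), Rational(1, 529604)) = Mul(Rational(36507, 2), Rational(1, 529604)) = Rational(36507, 1059208)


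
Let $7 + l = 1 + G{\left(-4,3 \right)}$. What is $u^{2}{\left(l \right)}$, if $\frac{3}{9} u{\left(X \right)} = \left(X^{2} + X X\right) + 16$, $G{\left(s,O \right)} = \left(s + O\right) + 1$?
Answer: $69696$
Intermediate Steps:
$G{\left(s,O \right)} = 1 + O + s$ ($G{\left(s,O \right)} = \left(O + s\right) + 1 = 1 + O + s$)
$l = -6$ ($l = -7 + \left(1 + \left(1 + 3 - 4\right)\right) = -7 + \left(1 + 0\right) = -7 + 1 = -6$)
$u{\left(X \right)} = 48 + 6 X^{2}$ ($u{\left(X \right)} = 3 \left(\left(X^{2} + X X\right) + 16\right) = 3 \left(\left(X^{2} + X^{2}\right) + 16\right) = 3 \left(2 X^{2} + 16\right) = 3 \left(16 + 2 X^{2}\right) = 48 + 6 X^{2}$)
$u^{2}{\left(l \right)} = \left(48 + 6 \left(-6\right)^{2}\right)^{2} = \left(48 + 6 \cdot 36\right)^{2} = \left(48 + 216\right)^{2} = 264^{2} = 69696$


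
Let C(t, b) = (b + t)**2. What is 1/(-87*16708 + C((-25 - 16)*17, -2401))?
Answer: 1/8144008 ≈ 1.2279e-7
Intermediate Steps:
1/(-87*16708 + C((-25 - 16)*17, -2401)) = 1/(-87*16708 + (-2401 + (-25 - 16)*17)**2) = 1/(-1453596 + (-2401 - 41*17)**2) = 1/(-1453596 + (-2401 - 697)**2) = 1/(-1453596 + (-3098)**2) = 1/(-1453596 + 9597604) = 1/8144008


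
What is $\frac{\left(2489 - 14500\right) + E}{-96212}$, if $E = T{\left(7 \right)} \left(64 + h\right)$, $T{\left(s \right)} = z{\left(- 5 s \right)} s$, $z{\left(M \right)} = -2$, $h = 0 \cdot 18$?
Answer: $\frac{12907}{96212} \approx 0.13415$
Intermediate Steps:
$h = 0$
$T{\left(s \right)} = - 2 s$
$E = -896$ ($E = \left(-2\right) 7 \left(64 + 0\right) = \left(-14\right) 64 = -896$)
$\frac{\left(2489 - 14500\right) + E}{-96212} = \frac{\left(2489 - 14500\right) - 896}{-96212} = \left(-12011 - 896\right) \left(- \frac{1}{96212}\right) = \left(-12907\right) \left(- \frac{1}{96212}\right) = \frac{12907}{96212}$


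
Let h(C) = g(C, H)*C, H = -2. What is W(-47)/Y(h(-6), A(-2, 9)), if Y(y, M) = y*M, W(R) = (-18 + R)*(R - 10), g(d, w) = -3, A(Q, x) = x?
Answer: 1235/54 ≈ 22.870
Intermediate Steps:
h(C) = -3*C
W(R) = (-18 + R)*(-10 + R)
Y(y, M) = M*y
W(-47)/Y(h(-6), A(-2, 9)) = (180 + (-47)² - 28*(-47))/((9*(-3*(-6)))) = (180 + 2209 + 1316)/((9*18)) = 3705/162 = 3705*(1/162) = 1235/54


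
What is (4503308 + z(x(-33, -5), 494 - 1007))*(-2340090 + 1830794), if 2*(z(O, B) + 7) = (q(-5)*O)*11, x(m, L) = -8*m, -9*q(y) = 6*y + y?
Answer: -6889167032528/3 ≈ -2.2964e+12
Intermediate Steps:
q(y) = -7*y/9 (q(y) = -(6*y + y)/9 = -7*y/9)
x(m, L) = -8*m
z(O, B) = -7 + 385*O/18 (z(O, B) = -7 + (((-7/9*(-5))*O)*11)/2 = -7 + ((35*O/9)*11)/2 = -7 + (385*O/9)/2 = -7 + 385*O/18)
(4503308 + z(x(-33, -5), 494 - 1007))*(-2340090 + 1830794) = (4503308 + (-7 + 385*(-8*(-33))/18))*(-2340090 + 1830794) = (4503308 + (-7 + (385/18)*264))*(-509296) = (4503308 + (-7 + 16940/3))*(-509296) = (4503308 + 16919/3)*(-509296) = (13526843/3)*(-509296) = -6889167032528/3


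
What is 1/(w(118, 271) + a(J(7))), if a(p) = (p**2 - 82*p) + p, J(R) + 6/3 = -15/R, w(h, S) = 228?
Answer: 49/28456 ≈ 0.0017220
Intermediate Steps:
J(R) = -2 - 15/R
a(p) = p**2 - 81*p
1/(w(118, 271) + a(J(7))) = 1/(228 + (-2 - 15/7)*(-81 + (-2 - 15/7))) = 1/(228 - 29*(-81 - 29/7)/7) = 1/(228 - 29/7*(-596/7)) = 1/(228 + 17284/49) = 1/(28456/49) = 49/28456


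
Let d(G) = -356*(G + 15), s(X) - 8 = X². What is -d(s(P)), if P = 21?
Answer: 165184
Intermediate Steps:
s(X) = 8 + X²
d(G) = -5340 - 356*G (d(G) = -356*(15 + G) = -5340 - 356*G)
-d(s(P)) = -(-5340 - 356*(8 + 21²)) = -(-5340 - 356*(8 + 441)) = -(-5340 - 356*449) = -(-5340 - 159844) = -1*(-165184) = 165184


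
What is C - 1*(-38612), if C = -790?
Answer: 37822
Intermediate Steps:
C - 1*(-38612) = -790 - 1*(-38612) = -790 + 38612 = 37822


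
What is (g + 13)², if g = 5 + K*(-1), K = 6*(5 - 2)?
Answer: 0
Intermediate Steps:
K = 18 (K = 6*3 = 18)
g = -13 (g = 5 + 18*(-1) = 5 - 18 = -13)
(g + 13)² = (-13 + 13)² = 0² = 0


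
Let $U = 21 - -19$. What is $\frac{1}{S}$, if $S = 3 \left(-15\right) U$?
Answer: $- \frac{1}{1800} \approx -0.00055556$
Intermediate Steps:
$U = 40$ ($U = 21 + 19 = 40$)
$S = -1800$ ($S = 3 \left(-15\right) 40 = \left(-45\right) 40 = -1800$)
$\frac{1}{S} = \frac{1}{-1800} = - \frac{1}{1800}$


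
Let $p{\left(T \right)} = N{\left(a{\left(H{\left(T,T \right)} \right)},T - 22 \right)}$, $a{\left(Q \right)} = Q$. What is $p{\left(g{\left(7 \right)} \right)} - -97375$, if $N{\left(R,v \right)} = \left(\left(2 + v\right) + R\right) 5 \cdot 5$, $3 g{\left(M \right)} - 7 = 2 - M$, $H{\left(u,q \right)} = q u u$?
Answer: $\frac{2616275}{27} \approx 96899.0$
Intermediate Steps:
$H{\left(u,q \right)} = q u^{2}$
$g{\left(M \right)} = 3 - \frac{M}{3}$ ($g{\left(M \right)} = \frac{7}{3} + \frac{2 - M}{3} = \frac{7}{3} - \left(- \frac{2}{3} + \frac{M}{3}\right) = 3 - \frac{M}{3}$)
$N{\left(R,v \right)} = 50 + 25 R + 25 v$ ($N{\left(R,v \right)} = \left(2 + R + v\right) 5 \cdot 5 = \left(10 + 5 R + 5 v\right) 5 = 50 + 25 R + 25 v$)
$p{\left(T \right)} = -500 + 25 T + 25 T^{3}$ ($p{\left(T \right)} = 50 + 25 T T^{2} + 25 \left(T - 22\right) = 50 + 25 T^{3} + 25 \left(-22 + T\right) = 50 + 25 T^{3} + \left(-550 + 25 T\right) = -500 + 25 T + 25 T^{3}$)
$p{\left(g{\left(7 \right)} \right)} - -97375 = \left(-500 + 25 \left(3 - \frac{7}{3}\right) + 25 \left(3 - \frac{7}{3}\right)^{3}\right) - -97375 = \left(-500 + 25 \left(3 - \frac{7}{3}\right) + 25 \left(3 - \frac{7}{3}\right)^{3}\right) + 97375 = \left(-500 + 25 \cdot \frac{2}{3} + 25 \left(\frac{2}{3}\right)^{3}\right) + 97375 = \left(-500 + \frac{50}{3} + 25 \cdot \frac{8}{27}\right) + 97375 = \left(-500 + \frac{50}{3} + \frac{200}{27}\right) + 97375 = - \frac{12850}{27} + 97375 = \frac{2616275}{27}$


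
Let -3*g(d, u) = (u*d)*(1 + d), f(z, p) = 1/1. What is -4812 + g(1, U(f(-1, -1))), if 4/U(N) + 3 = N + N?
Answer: -14428/3 ≈ -4809.3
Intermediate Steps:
f(z, p) = 1
U(N) = 4/(-3 + 2*N) (U(N) = 4/(-3 + (N + N)) = 4/(-3 + 2*N))
g(d, u) = -d*u*(1 + d)/3 (g(d, u) = -u*d*(1 + d)/3 = -d*u*(1 + d)/3)
-4812 + g(1, U(f(-1, -1))) = -4812 - 1/3*1*4/(-3 + 2*1)*(1 + 1) = -4812 - 1/3*1*4/(-3 + 2)*2 = -4812 - 1/3*1*4/(-1)*2 = -4812 - 1/3*1*4*(-1)*2 = -4812 - 1/3*1*(-4)*2 = -4812 + 8/3 = -14428/3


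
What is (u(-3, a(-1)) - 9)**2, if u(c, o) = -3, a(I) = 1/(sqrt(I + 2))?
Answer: 144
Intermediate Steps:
a(I) = 1/sqrt(2 + I) (a(I) = 1/(sqrt(2 + I)) = 1/sqrt(2 + I))
(u(-3, a(-1)) - 9)**2 = (-3 - 9)**2 = (-12)**2 = 144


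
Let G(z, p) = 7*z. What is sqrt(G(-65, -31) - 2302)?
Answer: I*sqrt(2757) ≈ 52.507*I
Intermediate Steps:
sqrt(G(-65, -31) - 2302) = sqrt(7*(-65) - 2302) = sqrt(-455 - 2302) = sqrt(-2757) = I*sqrt(2757)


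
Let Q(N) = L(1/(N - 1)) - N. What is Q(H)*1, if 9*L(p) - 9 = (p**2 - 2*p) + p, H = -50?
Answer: 1193911/23409 ≈ 51.002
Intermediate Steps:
L(p) = 1 - p/9 + p**2/9 (L(p) = 1 + ((p**2 - 2*p) + p)/9 = 1 + (p**2 - p)/9 = 1 + (-p/9 + p**2/9) = 1 - p/9 + p**2/9)
Q(N) = 1 - N - 1/(9*(-1 + N)) + 1/(9*(-1 + N)**2) (Q(N) = (1 - 1/(9*(N - 1)) + (1/(N - 1))**2/9) - N = (1 - 1/(9*(-1 + N)) + (1/(-1 + N))**2/9) - N = (1 - 1/(9*(-1 + N)) + 1/(9*(-1 + N)**2)) - N = 1 - N - 1/(9*(-1 + N)) + 1/(9*(-1 + N)**2))
Q(H)*1 = ((11 - 28*(-50) - 9*(-50)**3 + 27*(-50)**2)/(9*(1 + (-50)**2 - 2*(-50))))*1 = ((11 + 1400 - 9*(-125000) + 27*2500)/(9*(1 + 2500 + 100)))*1 = ((1/9)*(11 + 1400 + 1125000 + 67500)/2601)*1 = ((1/9)*(1/2601)*1193911)*1 = (1193911/23409)*1 = 1193911/23409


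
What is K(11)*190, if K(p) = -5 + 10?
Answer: 950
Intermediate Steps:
K(p) = 5
K(11)*190 = 5*190 = 950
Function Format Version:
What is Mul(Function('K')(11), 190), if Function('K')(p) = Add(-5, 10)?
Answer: 950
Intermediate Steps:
Function('K')(p) = 5
Mul(Function('K')(11), 190) = Mul(5, 190) = 950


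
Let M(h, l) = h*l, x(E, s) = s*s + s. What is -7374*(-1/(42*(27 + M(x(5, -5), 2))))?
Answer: 1229/469 ≈ 2.6205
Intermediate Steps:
x(E, s) = s + s² (x(E, s) = s² + s = s + s²)
-7374*(-1/(42*(27 + M(x(5, -5), 2)))) = -7374*(-1/(42*(27 - 5*(1 - 5)*2))) = -7374*(-1/(42*(27 - 5*(-4)*2))) = -7374*(-1/(42*(27 + 20*2))) = -7374*(-1/(42*(27 + 40))) = -7374/(67*(-42)) = -7374/(-2814) = -7374*(-1/2814) = 1229/469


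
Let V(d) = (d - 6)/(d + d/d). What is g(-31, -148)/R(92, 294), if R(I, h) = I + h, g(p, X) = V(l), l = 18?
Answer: 6/3667 ≈ 0.0016362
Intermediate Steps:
V(d) = (-6 + d)/(1 + d) (V(d) = (-6 + d)/(d + 1) = (-6 + d)/(1 + d))
g(p, X) = 12/19 (g(p, X) = (-6 + 18)/(1 + 18) = 12/19)
g(-31, -148)/R(92, 294) = 12/(19*(92 + 294)) = (12/19)/386 = (12/19)*(1/386) = 6/3667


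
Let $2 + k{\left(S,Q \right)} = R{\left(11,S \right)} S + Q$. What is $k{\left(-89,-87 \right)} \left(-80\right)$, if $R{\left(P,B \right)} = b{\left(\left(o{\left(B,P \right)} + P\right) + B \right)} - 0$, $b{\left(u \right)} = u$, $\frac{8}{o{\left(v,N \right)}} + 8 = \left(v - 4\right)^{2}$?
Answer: $- \frac{4737284880}{8641} \approx -5.4823 \cdot 10^{5}$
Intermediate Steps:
$o{\left(v,N \right)} = \frac{8}{-8 + \left(-4 + v\right)^{2}}$ ($o{\left(v,N \right)} = \frac{8}{-8 + \left(v - 4\right)^{2}} = \frac{8}{-8 + \left(-4 + v\right)^{2}}$)
$R{\left(P,B \right)} = B + P + \frac{8}{-8 + \left(-4 + B\right)^{2}}$ ($R{\left(P,B \right)} = \left(\left(\frac{8}{-8 + \left(-4 + B\right)^{2}} + P\right) + B\right) - 0 = \left(\left(P + \frac{8}{-8 + \left(-4 + B\right)^{2}}\right) + B\right) + 0 = \left(B + P + \frac{8}{-8 + \left(-4 + B\right)^{2}}\right) + 0 = B + P + \frac{8}{-8 + \left(-4 + B\right)^{2}}$)
$k{\left(S,Q \right)} = -2 + Q + \frac{S \left(8 + \left(-8 + \left(-4 + S\right)^{2}\right) \left(11 + S\right)\right)}{-8 + \left(-4 + S\right)^{2}}$ ($k{\left(S,Q \right)} = -2 + \left(\frac{8 + \left(-8 + \left(-4 + S\right)^{2}\right) \left(S + 11\right)}{-8 + \left(-4 + S\right)^{2}} S + Q\right) = -2 + \left(\frac{8 + \left(-8 + \left(-4 + S\right)^{2}\right) \left(11 + S\right)}{-8 + \left(-4 + S\right)^{2}} S + Q\right) = -2 + \left(\frac{S \left(8 + \left(-8 + \left(-4 + S\right)^{2}\right) \left(11 + S\right)\right)}{-8 + \left(-4 + S\right)^{2}} + Q\right) = -2 + \left(Q + \frac{S \left(8 + \left(-8 + \left(-4 + S\right)^{2}\right) \left(11 + S\right)\right)}{-8 + \left(-4 + S\right)^{2}}\right) = -2 + Q + \frac{S \left(8 + \left(-8 + \left(-4 + S\right)^{2}\right) \left(11 + S\right)\right)}{-8 + \left(-4 + S\right)^{2}}$)
$k{\left(-89,-87 \right)} \left(-80\right) = \left(-2 - 87 - 89 \left(11 - 89 + \frac{8}{-8 + \left(-4 - 89\right)^{2}}\right)\right) \left(-80\right) = \left(-2 - 87 - 89 \left(11 - 89 + \frac{8}{-8 + \left(-93\right)^{2}}\right)\right) \left(-80\right) = \left(-2 - 87 - 89 \left(11 - 89 + \frac{8}{-8 + 8649}\right)\right) \left(-80\right) = \left(-2 - 87 - 89 \left(11 - 89 + \frac{8}{8641}\right)\right) \left(-80\right) = \left(-2 - 87 - - \frac{59985110}{8641}\right) \left(-80\right) = \left(-2 - 87 + \frac{59985110}{8641}\right) \left(-80\right) = \frac{59216061}{8641} \left(-80\right) = - \frac{4737284880}{8641}$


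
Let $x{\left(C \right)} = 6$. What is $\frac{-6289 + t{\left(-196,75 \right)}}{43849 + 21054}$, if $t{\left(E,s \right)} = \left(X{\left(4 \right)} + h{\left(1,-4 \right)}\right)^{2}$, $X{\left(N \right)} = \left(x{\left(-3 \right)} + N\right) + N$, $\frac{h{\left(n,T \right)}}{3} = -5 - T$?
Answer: $- \frac{6168}{64903} \approx -0.095034$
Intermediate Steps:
$h{\left(n,T \right)} = -15 - 3 T$ ($h{\left(n,T \right)} = 3 \left(-5 - T\right) = -15 - 3 T$)
$X{\left(N \right)} = 6 + 2 N$ ($X{\left(N \right)} = \left(6 + N\right) + N = 6 + 2 N$)
$t{\left(E,s \right)} = 121$ ($t{\left(E,s \right)} = \left(\left(6 + 2 \cdot 4\right) - 3\right)^{2} = \left(\left(6 + 8\right) + \left(-15 + 12\right)\right)^{2} = \left(14 - 3\right)^{2} = 11^{2} = 121$)
$\frac{-6289 + t{\left(-196,75 \right)}}{43849 + 21054} = \frac{-6289 + 121}{43849 + 21054} = - \frac{6168}{64903}$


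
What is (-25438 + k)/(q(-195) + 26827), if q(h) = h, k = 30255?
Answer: 4817/26632 ≈ 0.18087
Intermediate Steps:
(-25438 + k)/(q(-195) + 26827) = (-25438 + 30255)/(-195 + 26827) = 4817/26632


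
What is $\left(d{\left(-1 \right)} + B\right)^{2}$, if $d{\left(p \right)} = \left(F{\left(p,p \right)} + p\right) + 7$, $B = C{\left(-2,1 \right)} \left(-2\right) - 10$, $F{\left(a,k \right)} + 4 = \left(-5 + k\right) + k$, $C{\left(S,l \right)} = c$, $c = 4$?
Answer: $529$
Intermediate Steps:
$C{\left(S,l \right)} = 4$
$F{\left(a,k \right)} = -9 + 2 k$ ($F{\left(a,k \right)} = -4 + \left(\left(-5 + k\right) + k\right) = -4 + \left(-5 + 2 k\right) = -9 + 2 k$)
$B = -18$ ($B = 4 \left(-2\right) - 10 = -8 - 10 = -18$)
$d{\left(p \right)} = -2 + 3 p$ ($d{\left(p \right)} = \left(\left(-9 + 2 p\right) + p\right) + 7 = \left(-9 + 3 p\right) + 7 = -2 + 3 p$)
$\left(d{\left(-1 \right)} + B\right)^{2} = \left(\left(-2 + 3 \left(-1\right)\right) - 18\right)^{2} = \left(\left(-2 - 3\right) - 18\right)^{2} = \left(-5 - 18\right)^{2} = \left(-23\right)^{2} = 529$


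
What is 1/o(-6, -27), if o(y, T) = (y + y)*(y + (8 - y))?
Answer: -1/96 ≈ -0.010417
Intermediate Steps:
o(y, T) = 16*y (o(y, T) = (2*y)*8 = 16*y)
1/o(-6, -27) = 1/(16*(-6)) = 1/(-96) = -1/96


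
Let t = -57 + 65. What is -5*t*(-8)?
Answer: 320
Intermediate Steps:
t = 8
-5*t*(-8) = -5*8*(-8) = -40*(-8) = 320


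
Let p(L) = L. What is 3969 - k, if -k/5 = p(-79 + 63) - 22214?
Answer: -107181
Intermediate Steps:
k = 111150 (k = -5*((-79 + 63) - 22214) = -5*(-16 - 22214) = -5*(-22230) = 111150)
3969 - k = 3969 - 1*111150 = 3969 - 111150 = -107181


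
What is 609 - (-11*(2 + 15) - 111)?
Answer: 907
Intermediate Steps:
609 - (-11*(2 + 15) - 111) = 609 - (-11*17 - 111) = 609 - (-187 - 111) = 609 - 1*(-298) = 609 + 298 = 907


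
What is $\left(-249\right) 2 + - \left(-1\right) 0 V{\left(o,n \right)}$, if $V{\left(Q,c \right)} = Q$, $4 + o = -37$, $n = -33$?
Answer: $-498$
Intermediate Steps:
$o = -41$ ($o = -4 - 37 = -41$)
$\left(-249\right) 2 + - \left(-1\right) 0 V{\left(o,n \right)} = \left(-249\right) 2 + - \left(-1\right) 0 \left(-41\right) = -498 + \left(-1\right) 0 \left(-41\right) = -498 + 0 \left(-41\right) = -498 + 0 = -498$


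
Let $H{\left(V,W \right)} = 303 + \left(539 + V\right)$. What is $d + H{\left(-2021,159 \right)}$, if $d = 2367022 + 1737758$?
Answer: $4103601$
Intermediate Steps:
$H{\left(V,W \right)} = 842 + V$
$d = 4104780$
$d + H{\left(-2021,159 \right)} = 4104780 + \left(842 - 2021\right) = 4104780 - 1179 = 4103601$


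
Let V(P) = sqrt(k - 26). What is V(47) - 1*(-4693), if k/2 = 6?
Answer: 4693 + I*sqrt(14) ≈ 4693.0 + 3.7417*I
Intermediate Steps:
k = 12 (k = 2*6 = 12)
V(P) = I*sqrt(14) (V(P) = sqrt(12 - 26) = sqrt(-14) = I*sqrt(14))
V(47) - 1*(-4693) = I*sqrt(14) - 1*(-4693) = I*sqrt(14) + 4693 = 4693 + I*sqrt(14)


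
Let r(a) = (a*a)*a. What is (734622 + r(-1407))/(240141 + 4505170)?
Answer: -2784631521/4745311 ≈ -586.82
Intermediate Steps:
r(a) = a³ (r(a) = a²*a = a³)
(734622 + r(-1407))/(240141 + 4505170) = (734622 + (-1407)³)/(240141 + 4505170) = (734622 - 2785366143)/4745311 = -2784631521*1/4745311 = -2784631521/4745311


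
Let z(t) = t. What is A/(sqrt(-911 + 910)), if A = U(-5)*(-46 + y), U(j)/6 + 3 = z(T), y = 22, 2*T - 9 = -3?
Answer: 0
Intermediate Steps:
T = 3 (T = 9/2 + (1/2)*(-3) = 9/2 - 3/2 = 3)
U(j) = 0 (U(j) = -18 + 6*3 = -18 + 18 = 0)
A = 0 (A = 0*(-46 + 22) = 0*(-24) = 0)
A/(sqrt(-911 + 910)) = 0/(sqrt(-911 + 910)) = 0/(sqrt(-1)) = 0/I = 0*(-I) = 0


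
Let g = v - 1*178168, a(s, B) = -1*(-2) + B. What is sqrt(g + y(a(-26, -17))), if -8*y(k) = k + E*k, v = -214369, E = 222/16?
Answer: I*sqrt(25120583)/8 ≈ 626.51*I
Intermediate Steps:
E = 111/8 (E = 222*(1/16) = 111/8 ≈ 13.875)
a(s, B) = 2 + B
y(k) = -119*k/64 (y(k) = -(k + 111*k/8)/8 = -119*k/64)
g = -392537 (g = -214369 - 1*178168 = -214369 - 178168 = -392537)
sqrt(g + y(a(-26, -17))) = sqrt(-392537 - 119*(2 - 17)/64) = sqrt(-392537 - 119/64*(-15)) = sqrt(-392537 + 1785/64) = sqrt(-25120583/64) = I*sqrt(25120583)/8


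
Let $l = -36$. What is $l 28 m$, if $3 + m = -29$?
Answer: $32256$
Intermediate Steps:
$m = -32$ ($m = -3 - 29 = -32$)
$l 28 m = \left(-36\right) 28 \left(-32\right) = \left(-1008\right) \left(-32\right) = 32256$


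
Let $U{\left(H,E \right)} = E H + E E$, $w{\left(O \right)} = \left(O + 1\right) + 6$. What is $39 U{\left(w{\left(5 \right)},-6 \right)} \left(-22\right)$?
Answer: $30888$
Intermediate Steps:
$w{\left(O \right)} = 7 + O$ ($w{\left(O \right)} = \left(1 + O\right) + 6 = 7 + O$)
$U{\left(H,E \right)} = E^{2} + E H$ ($U{\left(H,E \right)} = E H + E^{2} = E^{2} + E H$)
$39 U{\left(w{\left(5 \right)},-6 \right)} \left(-22\right) = 39 \left(- 6 \left(-6 + \left(7 + 5\right)\right)\right) \left(-22\right) = 39 \left(- 6 \left(-6 + 12\right)\right) \left(-22\right) = 39 \left(\left(-6\right) 6\right) \left(-22\right) = 39 \left(-36\right) \left(-22\right) = \left(-1404\right) \left(-22\right) = 30888$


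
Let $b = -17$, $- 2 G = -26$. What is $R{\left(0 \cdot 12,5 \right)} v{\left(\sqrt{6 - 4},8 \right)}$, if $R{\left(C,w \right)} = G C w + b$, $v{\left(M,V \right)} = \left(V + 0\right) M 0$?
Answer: $0$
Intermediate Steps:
$G = 13$ ($G = \left(- \frac{1}{2}\right) \left(-26\right) = 13$)
$v{\left(M,V \right)} = 0$ ($v{\left(M,V \right)} = V M 0 = M V 0 = 0$)
$R{\left(C,w \right)} = -17 + 13 C w$ ($R{\left(C,w \right)} = 13 C w - 17 = -17 + 13 C w$)
$R{\left(0 \cdot 12,5 \right)} v{\left(\sqrt{6 - 4},8 \right)} = \left(-17 + 13 \cdot 0 \cdot 12 \cdot 5\right) 0 = \left(-17 + 13 \cdot 0 \cdot 5\right) 0 = \left(-17 + 0\right) 0 = \left(-17\right) 0 = 0$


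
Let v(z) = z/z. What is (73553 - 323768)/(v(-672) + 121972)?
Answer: -250215/121973 ≈ -2.0514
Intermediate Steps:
v(z) = 1
(73553 - 323768)/(v(-672) + 121972) = (73553 - 323768)/(1 + 121972) = -250215/121973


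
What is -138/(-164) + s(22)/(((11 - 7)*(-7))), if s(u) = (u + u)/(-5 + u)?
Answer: 7309/9758 ≈ 0.74903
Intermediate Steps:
s(u) = 2*u/(-5 + u) (s(u) = (2*u)/(-5 + u) = 2*u/(-5 + u))
-138/(-164) + s(22)/(((11 - 7)*(-7))) = -138/(-164) + (2*22/(-5 + 22))/(((11 - 7)*(-7))) = -138*(-1/164) + (2*22/17)/((4*(-7))) = 69/82 + (2*22*(1/17))/(-28) = 69/82 + (44/17)*(-1/28) = 69/82 - 11/119 = 7309/9758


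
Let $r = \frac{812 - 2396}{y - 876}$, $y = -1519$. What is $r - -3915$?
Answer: $\frac{9378009}{2395} \approx 3915.7$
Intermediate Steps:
$r = \frac{1584}{2395}$ ($r = \frac{812 - 2396}{-1519 - 876} = - \frac{1584}{-2395} = \left(-1584\right) \left(- \frac{1}{2395}\right) = \frac{1584}{2395} \approx 0.66138$)
$r - -3915 = \frac{1584}{2395} - -3915 = \frac{1584}{2395} + 3915 = \frac{9378009}{2395}$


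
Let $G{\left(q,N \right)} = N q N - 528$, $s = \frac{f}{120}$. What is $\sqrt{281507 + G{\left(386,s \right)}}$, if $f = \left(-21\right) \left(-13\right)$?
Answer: $\frac{\sqrt{452762866}}{40} \approx 531.96$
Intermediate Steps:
$f = 273$
$s = \frac{91}{40}$ ($s = \frac{273}{120} = 273 \cdot \frac{1}{120} = \frac{91}{40} \approx 2.275$)
$G{\left(q,N \right)} = -528 + q N^{2}$ ($G{\left(q,N \right)} = q N^{2} - 528 = -528 + q N^{2}$)
$\sqrt{281507 + G{\left(386,s \right)}} = \sqrt{281507 - \left(528 - 386 \left(\frac{91}{40}\right)^{2}\right)} = \sqrt{281507 + \left(-528 + 386 \cdot \frac{8281}{1600}\right)} = \sqrt{281507 + \left(-528 + \frac{1598233}{800}\right)} = \sqrt{281507 + \frac{1175833}{800}} = \sqrt{\frac{226381433}{800}} = \frac{\sqrt{452762866}}{40}$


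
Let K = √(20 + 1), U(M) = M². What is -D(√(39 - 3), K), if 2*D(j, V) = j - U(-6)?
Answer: 15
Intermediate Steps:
K = √21 ≈ 4.5826
D(j, V) = -18 + j/2 (D(j, V) = (j - 1*(-6)²)/2 = (j - 1*36)/2 = (j - 36)/2 = (-36 + j)/2 = -18 + j/2)
-D(√(39 - 3), K) = -(-18 + √(39 - 3)/2) = -(-18 + √36/2) = -(-18 + (½)*6) = -(-18 + 3) = -1*(-15) = 15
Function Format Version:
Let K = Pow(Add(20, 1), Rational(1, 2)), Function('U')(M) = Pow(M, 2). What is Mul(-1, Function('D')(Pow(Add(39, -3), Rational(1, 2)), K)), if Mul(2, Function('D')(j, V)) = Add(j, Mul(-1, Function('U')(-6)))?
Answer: 15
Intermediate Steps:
K = Pow(21, Rational(1, 2)) ≈ 4.5826
Function('D')(j, V) = Add(-18, Mul(Rational(1, 2), j)) (Function('D')(j, V) = Mul(Rational(1, 2), Add(j, Mul(-1, Pow(-6, 2)))) = Mul(Rational(1, 2), Add(j, Mul(-1, 36))) = Mul(Rational(1, 2), Add(j, -36)) = Mul(Rational(1, 2), Add(-36, j)) = Add(-18, Mul(Rational(1, 2), j)))
Mul(-1, Function('D')(Pow(Add(39, -3), Rational(1, 2)), K)) = Mul(-1, Add(-18, Mul(Rational(1, 2), Pow(Add(39, -3), Rational(1, 2))))) = Mul(-1, Add(-18, Mul(Rational(1, 2), Pow(36, Rational(1, 2))))) = Mul(-1, Add(-18, Mul(Rational(1, 2), 6))) = Mul(-1, Add(-18, 3)) = Mul(-1, -15) = 15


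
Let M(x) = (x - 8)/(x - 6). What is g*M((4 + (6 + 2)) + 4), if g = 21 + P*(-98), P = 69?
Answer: -26964/5 ≈ -5392.8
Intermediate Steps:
M(x) = (-8 + x)/(-6 + x)
g = -6741 (g = 21 + 69*(-98) = 21 - 6762 = -6741)
g*M((4 + (6 + 2)) + 4) = -6741*(-8 + ((4 + (6 + 2)) + 4))/(-6 + ((4 + (6 + 2)) + 4)) = -6741*(-8 + ((4 + 8) + 4))/(-6 + ((4 + 8) + 4)) = -6741*(-8 + (12 + 4))/(-6 + (12 + 4)) = -6741*(-8 + 16)/(-6 + 16) = -6741*8/10 = -6741*⅘ = -26964/5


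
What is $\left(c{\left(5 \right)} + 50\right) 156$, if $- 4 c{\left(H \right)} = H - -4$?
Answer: $7449$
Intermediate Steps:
$c{\left(H \right)} = -1 - \frac{H}{4}$ ($c{\left(H \right)} = - \frac{H - -4}{4} = - \frac{H + 4}{4} = - \frac{4 + H}{4} = -1 - \frac{H}{4}$)
$\left(c{\left(5 \right)} + 50\right) 156 = \left(\left(-1 - \frac{5}{4}\right) + 50\right) 156 = \left(- \frac{9}{4} + 50\right) 156 = \frac{191}{4} \cdot 156 = 7449$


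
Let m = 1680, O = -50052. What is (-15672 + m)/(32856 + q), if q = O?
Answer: 1166/1433 ≈ 0.81368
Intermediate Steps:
q = -50052
(-15672 + m)/(32856 + q) = (-15672 + 1680)/(32856 - 50052) = -13992/(-17196) = -13992*(-1/17196) = 1166/1433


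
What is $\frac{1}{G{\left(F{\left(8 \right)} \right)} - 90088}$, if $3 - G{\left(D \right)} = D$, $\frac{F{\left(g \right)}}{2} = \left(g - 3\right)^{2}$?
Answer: $- \frac{1}{90135} \approx -1.1094 \cdot 10^{-5}$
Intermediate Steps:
$F{\left(g \right)} = 2 \left(-3 + g\right)^{2}$ ($F{\left(g \right)} = 2 \left(g - 3\right)^{2} = 2 \left(-3 + g\right)^{2}$)
$G{\left(D \right)} = 3 - D$
$\frac{1}{G{\left(F{\left(8 \right)} \right)} - 90088} = \frac{1}{\left(3 - 2 \left(-3 + 8\right)^{2}\right) - 90088} = \frac{1}{\left(3 - 2 \cdot 5^{2}\right) - 90088} = \frac{1}{\left(3 - 2 \cdot 25\right) - 90088} = \frac{1}{\left(3 - 50\right) - 90088} = \frac{1}{-47 - 90088} = \frac{1}{-90135} = - \frac{1}{90135}$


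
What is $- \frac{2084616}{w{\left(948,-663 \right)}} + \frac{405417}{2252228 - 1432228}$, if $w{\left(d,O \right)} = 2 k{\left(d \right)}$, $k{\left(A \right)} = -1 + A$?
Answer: $- \frac{854308630101}{776540000} \approx -1100.1$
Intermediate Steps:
$w{\left(d,O \right)} = -2 + 2 d$ ($w{\left(d,O \right)} = 2 \left(-1 + d\right) = -2 + 2 d$)
$- \frac{2084616}{w{\left(948,-663 \right)}} + \frac{405417}{2252228 - 1432228} = - \frac{2084616}{-2 + 2 \cdot 948} + \frac{405417}{2252228 - 1432228} = - \frac{2084616}{-2 + 1896} + \frac{405417}{2252228 - 1432228} = - \frac{2084616}{1894} + \frac{405417}{820000} = \left(-2084616\right) \frac{1}{1894} + 405417 \cdot \frac{1}{820000} = - \frac{1042308}{947} + \frac{405417}{820000} = - \frac{854308630101}{776540000}$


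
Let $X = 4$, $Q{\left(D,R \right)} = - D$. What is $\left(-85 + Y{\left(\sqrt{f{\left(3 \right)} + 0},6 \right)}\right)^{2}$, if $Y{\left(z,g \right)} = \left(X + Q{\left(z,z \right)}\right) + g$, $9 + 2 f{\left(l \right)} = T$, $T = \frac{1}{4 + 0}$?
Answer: $\frac{\left(300 + i \sqrt{70}\right)^{2}}{16} \approx 5620.6 + 313.75 i$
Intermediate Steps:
$T = \frac{1}{4} \approx 0.25$
$f{\left(l \right)} = - \frac{35}{8}$ ($f{\left(l \right)} = - \frac{9}{2} + \frac{1}{2} \cdot \frac{1}{4} = - \frac{9}{2} + \frac{1}{8} = - \frac{35}{8}$)
$Y{\left(z,g \right)} = 4 + g - z$ ($Y{\left(z,g \right)} = \left(4 - z\right) + g = 4 + g - z$)
$\left(-85 + Y{\left(\sqrt{f{\left(3 \right)} + 0},6 \right)}\right)^{2} = \left(-85 + \left(4 + 6 - \sqrt{- \frac{35}{8} + 0}\right)\right)^{2} = \left(-85 + \left(4 + 6 - \sqrt{- \frac{35}{8}}\right)\right)^{2} = \left(-85 + \left(4 + 6 - \frac{i \sqrt{70}}{4}\right)\right)^{2} = \left(-85 + \left(10 - \frac{i \sqrt{70}}{4}\right)\right)^{2} = \left(-75 - \frac{i \sqrt{70}}{4}\right)^{2}$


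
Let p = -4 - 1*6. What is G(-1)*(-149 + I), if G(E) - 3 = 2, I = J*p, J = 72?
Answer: -4345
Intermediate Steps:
p = -10 (p = -4 - 6 = -10)
I = -720 (I = 72*(-10) = -720)
G(E) = 5 (G(E) = 3 + 2 = 5)
G(-1)*(-149 + I) = 5*(-149 - 720) = 5*(-869) = -4345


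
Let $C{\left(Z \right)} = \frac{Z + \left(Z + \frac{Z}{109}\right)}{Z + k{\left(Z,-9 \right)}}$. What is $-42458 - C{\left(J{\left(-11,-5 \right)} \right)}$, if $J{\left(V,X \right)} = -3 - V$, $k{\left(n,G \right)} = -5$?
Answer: $- \frac{4628506}{109} \approx -42463.0$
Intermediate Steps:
$C{\left(Z \right)} = \frac{219 Z}{109 \left(-5 + Z\right)}$ ($C{\left(Z \right)} = \frac{Z + \left(Z + \frac{Z}{109}\right)}{Z - 5} = \frac{Z + \left(Z + Z \frac{1}{109}\right)}{-5 + Z} = \frac{Z + \left(Z + \frac{Z}{109}\right)}{-5 + Z} = \frac{Z + \frac{110 Z}{109}}{-5 + Z} = \frac{\frac{219}{109} Z}{-5 + Z} = \frac{219 Z}{109 \left(-5 + Z\right)}$)
$-42458 - C{\left(J{\left(-11,-5 \right)} \right)} = -42458 - \frac{219 \left(-3 - -11\right)}{109 \left(-5 - -8\right)} = -42458 - \frac{219 \left(-3 + 11\right)}{109 \left(-5 + \left(-3 + 11\right)\right)} = -42458 - \frac{219}{109} \cdot 8 \frac{1}{-5 + 8} = -42458 - \frac{219}{109} \cdot 8 \cdot \frac{1}{3} = -42458 - \frac{584}{109} = - \frac{4628506}{109}$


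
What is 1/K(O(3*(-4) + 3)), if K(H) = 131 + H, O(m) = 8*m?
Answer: 1/59 ≈ 0.016949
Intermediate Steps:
1/K(O(3*(-4) + 3)) = 1/(131 + 8*(3*(-4) + 3)) = 1/(131 + 8*(-12 + 3)) = 1/(131 + 8*(-9)) = 1/(131 - 72) = 1/59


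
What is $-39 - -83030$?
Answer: $82991$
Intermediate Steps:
$-39 - -83030 = -39 + 83030 = 82991$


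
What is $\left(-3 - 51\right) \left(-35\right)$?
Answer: $1890$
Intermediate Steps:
$\left(-3 - 51\right) \left(-35\right) = \left(-54\right) \left(-35\right) = 1890$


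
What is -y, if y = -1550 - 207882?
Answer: 209432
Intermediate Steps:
y = -209432
-y = -1*(-209432) = 209432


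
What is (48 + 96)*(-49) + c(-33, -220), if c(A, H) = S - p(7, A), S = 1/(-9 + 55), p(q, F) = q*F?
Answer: -313949/46 ≈ -6825.0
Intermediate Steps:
p(q, F) = F*q
S = 1/46 ≈ 0.021739
c(A, H) = 1/46 - 7*A (c(A, H) = 1/46 - A*7 = 1/46 - 7*A)
(48 + 96)*(-49) + c(-33, -220) = (48 + 96)*(-49) + (1/46 - 7*(-33)) = 144*(-49) + (1/46 + 231) = -7056 + 10627/46 = -313949/46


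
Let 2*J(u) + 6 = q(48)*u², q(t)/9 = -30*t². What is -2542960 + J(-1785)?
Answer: -991045966963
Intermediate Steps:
q(t) = -270*t² (q(t) = 9*(-30*t²) = -270*t²)
J(u) = -3 - 311040*u² (J(u) = -3 + ((-270*48²)*u²)/2 = -3 + ((-270*2304)*u²)/2 = -3 + (-622080*u²)/2 = -3 - 311040*u²)
-2542960 + J(-1785) = -2542960 + (-3 - 311040*(-1785)²) = -2542960 + (-3 - 311040*3186225) = -2542960 + (-3 - 991043424000) = -2542960 - 991043424003 = -991045966963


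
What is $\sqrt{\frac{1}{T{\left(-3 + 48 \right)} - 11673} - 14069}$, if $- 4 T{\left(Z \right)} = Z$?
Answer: $\frac{i \sqrt{379402228489}}{5193} \approx 118.61 i$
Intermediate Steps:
$T{\left(Z \right)} = - \frac{Z}{4}$
$\sqrt{\frac{1}{T{\left(-3 + 48 \right)} - 11673} - 14069} = \sqrt{\frac{1}{- \frac{-3 + 48}{4} - 11673} - 14069} = \sqrt{\frac{1}{\left(- \frac{1}{4}\right) 45 - 11673} - 14069} = \sqrt{\frac{1}{- \frac{45}{4} - 11673} - 14069} = \sqrt{\frac{1}{- \frac{46737}{4}} - 14069} = \sqrt{- \frac{4}{46737} - 14069} = \sqrt{- \frac{657542857}{46737}} = \frac{i \sqrt{379402228489}}{5193}$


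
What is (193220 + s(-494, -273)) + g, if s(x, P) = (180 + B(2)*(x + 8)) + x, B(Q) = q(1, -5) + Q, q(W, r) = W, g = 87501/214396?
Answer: 41045772909/214396 ≈ 1.9145e+5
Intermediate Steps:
g = 87501/214396 (g = 87501*(1/214396) = 87501/214396 ≈ 0.40813)
B(Q) = 1 + Q
s(x, P) = 204 + 4*x (s(x, P) = (180 + (1 + 2)*(x + 8)) + x = (180 + 3*(8 + x)) + x = (180 + (24 + 3*x)) + x = (204 + 3*x) + x = 204 + 4*x)
(193220 + s(-494, -273)) + g = (193220 + (204 + 4*(-494))) + 87501/214396 = (193220 + (204 - 1976)) + 87501/214396 = (193220 - 1772) + 87501/214396 = 191448 + 87501/214396 = 41045772909/214396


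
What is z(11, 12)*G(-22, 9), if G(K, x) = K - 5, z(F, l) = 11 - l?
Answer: 27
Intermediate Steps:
G(K, x) = -5 + K
z(11, 12)*G(-22, 9) = (11 - 1*12)*(-5 - 22) = (11 - 12)*(-27) = -1*(-27) = 27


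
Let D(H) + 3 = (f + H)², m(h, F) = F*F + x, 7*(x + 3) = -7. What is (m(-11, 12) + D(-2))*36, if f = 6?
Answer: 5508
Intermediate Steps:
x = -4 (x = -3 + (⅐)*(-7) = -3 - 1 = -4)
m(h, F) = -4 + F² (m(h, F) = F*F - 4 = F² - 4 = -4 + F²)
D(H) = -3 + (6 + H)²
(m(-11, 12) + D(-2))*36 = ((-4 + 12²) + (-3 + (6 - 2)²))*36 = ((-4 + 144) + (-3 + 4²))*36 = (140 + (-3 + 16))*36 = (140 + 13)*36 = 153*36 = 5508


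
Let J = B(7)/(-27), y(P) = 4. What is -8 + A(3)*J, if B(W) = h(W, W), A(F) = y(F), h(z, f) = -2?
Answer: -208/27 ≈ -7.7037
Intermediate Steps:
A(F) = 4
B(W) = -2
J = 2/27 (J = -2/(-27) = -2*(-1/27) = 2/27 ≈ 0.074074)
-8 + A(3)*J = -8 + 4*(2/27) = -8 + 8/27 = -208/27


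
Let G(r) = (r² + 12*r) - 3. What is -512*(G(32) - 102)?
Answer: -667136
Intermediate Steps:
G(r) = -3 + r² + 12*r
-512*(G(32) - 102) = -512*((-3 + 32² + 12*32) - 102) = -512*((-3 + 1024 + 384) - 102) = -512*(1405 - 102) = -512*1303 = -667136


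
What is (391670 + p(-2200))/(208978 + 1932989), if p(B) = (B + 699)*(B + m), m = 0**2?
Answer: 1231290/713989 ≈ 1.7245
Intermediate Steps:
m = 0
p(B) = B*(699 + B) (p(B) = (B + 699)*(B + 0) = (699 + B)*B = B*(699 + B))
(391670 + p(-2200))/(208978 + 1932989) = (391670 - 2200*(699 - 2200))/(208978 + 1932989) = (391670 - 2200*(-1501))/2141967 = (391670 + 3302200)*(1/2141967) = 3693870*(1/2141967) = 1231290/713989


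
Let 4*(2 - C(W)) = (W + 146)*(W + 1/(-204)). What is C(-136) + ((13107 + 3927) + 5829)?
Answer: 9467645/408 ≈ 23205.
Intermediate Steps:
C(W) = 2 - (146 + W)*(-1/204 + W)/4 (C(W) = 2 - (W + 146)*(W + 1/(-204))/4 = 2 - (146 + W)*(W - 1/204)/4 = 2 - (146 + W)*(-1/204 + W)/4)
C(-136) + ((13107 + 3927) + 5829) = (889/408 - 29783/816*(-136) - 1/4*(-136)**2) + ((13107 + 3927) + 5829) = (889/408 + 29783/6 - 1/4*18496) + (17034 + 5829) = (889/408 + 29783/6 - 4624) + 22863 = 139541/408 + 22863 = 9467645/408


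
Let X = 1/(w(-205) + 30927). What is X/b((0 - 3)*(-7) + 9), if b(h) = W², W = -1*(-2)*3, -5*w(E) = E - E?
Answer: 1/1113372 ≈ 8.9817e-7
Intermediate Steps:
w(E) = 0 (w(E) = -(E - E)/5 = -⅕*0 = 0)
W = 6 (W = 2*3 = 6)
b(h) = 36 (b(h) = 6² = 36)
X = 1/30927 (X = 1/(0 + 30927) = 1/30927 ≈ 3.2334e-5)
X/b((0 - 3)*(-7) + 9) = (1/30927)/36 = (1/30927)*(1/36) = 1/1113372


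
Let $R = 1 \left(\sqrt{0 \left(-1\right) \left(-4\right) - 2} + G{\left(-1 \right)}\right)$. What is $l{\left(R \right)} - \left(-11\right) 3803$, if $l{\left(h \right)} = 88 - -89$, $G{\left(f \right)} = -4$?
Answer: $42010$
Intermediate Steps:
$R = -4 + i \sqrt{2}$ ($R = 1 \left(\sqrt{0 \left(-1\right) \left(-4\right) - 2} - 4\right) = 1 \left(\sqrt{0 \left(-4\right) - 2} - 4\right) = 1 \left(\sqrt{0 - 2} - 4\right) = 1 \left(\sqrt{-2} - 4\right) = 1 \left(i \sqrt{2} - 4\right) = 1 \left(-4 + i \sqrt{2}\right) = -4 + i \sqrt{2} \approx -4.0 + 1.4142 i$)
$l{\left(h \right)} = 177$ ($l{\left(h \right)} = 88 + 89 = 177$)
$l{\left(R \right)} - \left(-11\right) 3803 = 177 - \left(-11\right) 3803 = 177 - -41833 = 177 + 41833 = 42010$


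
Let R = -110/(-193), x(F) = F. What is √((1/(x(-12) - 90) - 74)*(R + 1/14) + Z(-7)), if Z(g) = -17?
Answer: I*√1224211264185/137802 ≈ 8.0292*I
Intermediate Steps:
R = 110/193 (R = -110*(-1/193) = 110/193 ≈ 0.56995)
√((1/(x(-12) - 90) - 74)*(R + 1/14) + Z(-7)) = √((1/(-12 - 90) - 74)*(110/193 + 1/14) - 17) = √((1/(-102) - 74)*(110/193 + 1/14) - 17) = √((-1/102 - 74)*(1733/2702) - 17) = √(-7549/102*1733/2702 - 17) = √(-13082417/275604 - 17) = √(-17767685/275604) = I*√1224211264185/137802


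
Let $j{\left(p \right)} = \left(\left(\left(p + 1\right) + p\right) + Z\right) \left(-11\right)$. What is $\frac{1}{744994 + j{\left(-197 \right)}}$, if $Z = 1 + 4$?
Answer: $\frac{1}{749262} \approx 1.3346 \cdot 10^{-6}$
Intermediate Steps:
$Z = 5$
$j{\left(p \right)} = -66 - 22 p$ ($j{\left(p \right)} = \left(\left(\left(p + 1\right) + p\right) + 5\right) \left(-11\right) = \left(\left(\left(1 + p\right) + p\right) + 5\right) \left(-11\right) = \left(\left(1 + 2 p\right) + 5\right) \left(-11\right) = \left(6 + 2 p\right) \left(-11\right) = -66 - 22 p$)
$\frac{1}{744994 + j{\left(-197 \right)}} = \frac{1}{744994 - -4268} = \frac{1}{744994 + \left(-66 + 4334\right)} = \frac{1}{744994 + 4268} = \frac{1}{749262}$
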